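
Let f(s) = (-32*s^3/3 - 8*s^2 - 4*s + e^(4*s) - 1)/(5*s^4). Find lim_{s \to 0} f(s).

32/15

Direct substitution gives 0/0.
Apply L'Hôpital: lim (-32*s^2 - 16*s + 4*e^(4*s) - 4)/(20*s^3), still 0/0.
Apply L'Hôpital: lim (-64*s + 16*e^(4*s) - 16)/(60*s^2), still 0/0.
Apply L'Hôpital: lim (64*e^(4*s) - 64)/(120*s), still 0/0.
After 4 applications of L'Hôpital's rule the quotient is (256*e^(4*s))/(120); substituting s = 0 gives 32/15.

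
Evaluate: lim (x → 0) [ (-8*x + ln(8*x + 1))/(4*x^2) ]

Direct substitution gives 0/0.
Apply L'Hôpital: lim (-8 + 8/(8*x + 1))/(8*x), still 0/0.
After 2 applications of L'Hôpital's rule the quotient is (-64/(8*x + 1)^2)/(8); substituting x = 0 gives -8.

-8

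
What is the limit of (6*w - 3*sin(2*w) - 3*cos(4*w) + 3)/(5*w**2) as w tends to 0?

24/5

Substitution gives 0/0; apply L'Hôpital's rule 2 times.
After differentiating numerator and denominator 2 times the quotient is (12*sin(2*w) + 48*cos(4*w))/(10); at w = 0 this is 24/5.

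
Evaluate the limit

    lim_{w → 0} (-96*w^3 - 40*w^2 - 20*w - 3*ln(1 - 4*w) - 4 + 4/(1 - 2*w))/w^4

256

Substitution gives 0/0; apply L'Hôpital's rule 4 times.
After differentiating numerator and denominator 4 times the quotient is (4608/(4*w - 1)^4 - 1536/(2*w - 1)^5)/(24); at w = 0 this is 256.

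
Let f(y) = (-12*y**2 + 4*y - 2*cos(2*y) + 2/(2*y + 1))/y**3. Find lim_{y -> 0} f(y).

-16

Substitution gives 0/0 (the numerator vanishes to order 3).
Expand each term to order y^3: the coefficient of y^3 in 2·1/(1 + 2y) is -16 and in -2·cos(2y) is 0.
Lower-order terms cancel with the polynomial part, so the numerator is (-16)·y^3 + o(y^3), and the limit is (-16)/(1) = -16.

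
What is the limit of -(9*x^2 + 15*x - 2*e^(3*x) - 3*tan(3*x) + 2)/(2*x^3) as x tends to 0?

Substitution gives 0/0 (the numerator vanishes to order 3).
Expand each term to order x^3: the coefficient of x^3 in -3·tan(3x) is -27 and in -2·e^(3x) is -9.
Lower-order terms cancel with the polynomial part, so the numerator is (-36)·x^3 + o(x^3), and the limit is (-36)/(-2) = 18.

18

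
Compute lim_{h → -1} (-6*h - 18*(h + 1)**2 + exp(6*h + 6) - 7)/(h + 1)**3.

Direct substitution gives 0/0.
Apply L'Hôpital: lim (-36*h + 6*e^(6*h + 6) - 42)/(3*(h + 1)^2), still 0/0.
Apply L'Hôpital: lim (36*e^(6*h + 6) - 36)/(6*h + 6), still 0/0.
After 3 applications of L'Hôpital's rule the quotient is (216*e^(6*h + 6))/(6); substituting h = -1 gives 36.

36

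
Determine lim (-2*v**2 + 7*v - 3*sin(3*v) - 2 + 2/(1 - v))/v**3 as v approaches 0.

31/2

Substitution gives 0/0 (the numerator vanishes to order 3).
Expand each term to order v^3: the coefficient of v^3 in -3·sin(3v) is 27/2 and in 2·1/(1 - v) is 2.
Lower-order terms cancel with the polynomial part, so the numerator is (31/2)·v^3 + o(v^3), and the limit is (31/2)/(1) = 31/2.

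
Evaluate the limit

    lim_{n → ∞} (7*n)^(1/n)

1

Base → ∞ and exponent → 0: an ∞^0 form.
Take logs: (1/n)·ln(7·n^1) = (ln 7 + 1·ln n)/n → 0.
So the limit is e^0 = 1.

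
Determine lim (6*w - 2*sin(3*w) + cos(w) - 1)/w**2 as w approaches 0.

Substitution gives 0/0 (the numerator vanishes to order 2).
Expand each term to order w^2: the coefficient of w^2 in -2·sin(3w) is 0 and in cos(w) is -1/2.
Lower-order terms cancel with the polynomial part, so the numerator is (-1/2)·w^2 + o(w^2), and the limit is (-1/2)/(1) = -1/2.

-1/2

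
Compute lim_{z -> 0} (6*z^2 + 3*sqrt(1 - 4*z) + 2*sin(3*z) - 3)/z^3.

Substitution gives 0/0; apply L'Hôpital's rule 3 times.
After differentiating numerator and denominator 3 times the quotient is (-54*cos(3*z) - 72/(1 - 4*z)^(5/2))/(6); at z = 0 this is -21.

-21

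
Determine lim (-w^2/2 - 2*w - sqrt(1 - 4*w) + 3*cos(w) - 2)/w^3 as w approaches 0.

4

Substitution gives 0/0 (the numerator vanishes to order 3).
Expand each term to order w^3: the coefficient of w^3 in −√(1 - 4w) is 4 and in 3·cos(w) is 0.
Lower-order terms cancel with the polynomial part, so the numerator is (4)·w^3 + o(w^3), and the limit is (4)/(1) = 4.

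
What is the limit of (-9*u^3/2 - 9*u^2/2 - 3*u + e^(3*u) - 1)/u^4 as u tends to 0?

27/8

Direct substitution gives 0/0.
Apply L'Hôpital: lim (-27*u^2/2 - 9*u + 3*e^(3*u) - 3)/(4*u^3), still 0/0.
Apply L'Hôpital: lim (-27*u + 9*e^(3*u) - 9)/(12*u^2), still 0/0.
Apply L'Hôpital: lim (27*e^(3*u) - 27)/(24*u), still 0/0.
After 4 applications of L'Hôpital's rule the quotient is (81*e^(3*u))/(24); substituting u = 0 gives 27/8.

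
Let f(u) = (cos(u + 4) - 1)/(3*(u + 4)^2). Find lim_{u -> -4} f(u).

Direct substitution gives 0/0.
Apply L'Hôpital: lim (-sin(u + 4))/(6*u + 24), still 0/0.
After 2 applications of L'Hôpital's rule the quotient is (-cos(u + 4))/(6); substituting u = -4 gives -1/6.

-1/6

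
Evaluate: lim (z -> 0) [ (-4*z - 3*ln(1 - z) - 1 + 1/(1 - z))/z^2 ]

5/2

Substitution gives 0/0; apply L'Hôpital's rule 2 times.
After differentiating numerator and denominator 2 times the quotient is ((3*z - 5)/(z - 1)^3)/(2); at z = 0 this is 5/2.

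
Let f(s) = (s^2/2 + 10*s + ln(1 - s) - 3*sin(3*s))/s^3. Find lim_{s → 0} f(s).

79/6

Substitution gives 0/0 (the numerator vanishes to order 3).
Expand each term to order s^3: the coefficient of s^3 in -3·sin(3s) is 27/2 and in ln(1 - s) is -1/3.
Lower-order terms cancel with the polynomial part, so the numerator is (79/6)·s^3 + o(s^3), and the limit is (79/6)/(1) = 79/6.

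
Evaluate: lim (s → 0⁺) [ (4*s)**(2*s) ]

Base → 0⁺ and exponent → 0⁺: a 0^0 form.
Take logs: 2s·ln(4s). This is 0·(−∞); rewriting as ln(4s)/(1/(2s)) and applying L'Hôpital gives 0.
Hence the limit is e^0 = 1.

1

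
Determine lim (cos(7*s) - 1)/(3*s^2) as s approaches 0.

Direct substitution gives 0/0.
Apply L'Hôpital: lim (-7*sin(7*s))/(6*s), still 0/0.
After 2 applications of L'Hôpital's rule the quotient is (-49*cos(7*s))/(6); substituting s = 0 gives -49/6.

-49/6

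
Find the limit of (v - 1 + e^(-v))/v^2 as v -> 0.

Direct substitution gives 0/0.
Apply L'Hôpital: lim (1 - e^(-v))/(2*v), still 0/0.
After 2 applications of L'Hôpital's rule the quotient is (e^(-v))/(2); substituting v = 0 gives 1/2.

1/2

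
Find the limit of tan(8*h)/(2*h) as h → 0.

4

Substitution gives 0/0.
Since tan(u)/u → 1 as u → 0, tan(8h)/(8h) → 1 and the limit is 8/2 = 4.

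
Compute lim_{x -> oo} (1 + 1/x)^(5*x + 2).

Let L be the limit and take ln: ln L = lim (5x + 2)·ln(1 + 1/x) = lim (5x + 2)·(1/x + O(1/x²)) = 5.
Hence L = e^(5).

e^(5)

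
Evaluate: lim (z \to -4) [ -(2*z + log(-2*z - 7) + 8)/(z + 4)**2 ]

2

Direct substitution gives 0/0.
Apply L'Hôpital: lim (2 - 2/(-2*z - 7))/(-2*z - 8), still 0/0.
After 2 applications of L'Hôpital's rule the quotient is (-4/(-2*z - 7)^2)/(-2); substituting z = -4 gives 2.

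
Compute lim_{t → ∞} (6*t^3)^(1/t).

Base → ∞ and exponent → 0: an ∞^0 form.
Take logs: (1/t)·ln(6·t^3) = (ln 6 + 3·ln t)/t → 0.
So the limit is e^0 = 1.

1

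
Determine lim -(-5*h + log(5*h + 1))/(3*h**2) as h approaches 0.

Direct substitution gives 0/0.
Apply L'Hôpital: lim (-5 + 5/(5*h + 1))/(-6*h), still 0/0.
After 2 applications of L'Hôpital's rule the quotient is (-25/(5*h + 1)^2)/(-6); substituting h = 0 gives 25/6.

25/6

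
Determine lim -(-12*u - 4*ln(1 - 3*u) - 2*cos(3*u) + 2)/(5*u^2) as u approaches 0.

Substitution gives 0/0; apply L'Hôpital's rule 2 times.
After differentiating numerator and denominator 2 times the quotient is (18*cos(3*u) + 36/(3*u - 1)^2)/(-10); at u = 0 this is -27/5.

-27/5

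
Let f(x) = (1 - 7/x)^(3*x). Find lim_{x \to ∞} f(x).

e^(-21)

The base → 1 and the exponent → ∞: a 1^∞ form.
Take logarithms: (3x)·ln(1 - 7/x). Since ln(1+u) ~ u for small u, this behaves like (3x)·(-7/x) → -21.
So the limit is e^(-21).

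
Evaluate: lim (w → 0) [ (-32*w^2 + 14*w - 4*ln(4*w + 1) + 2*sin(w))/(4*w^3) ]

Substitution gives 0/0; apply L'Hôpital's rule 3 times.
After differentiating numerator and denominator 3 times the quotient is (-2*cos(w) - 512/(4*w + 1)^3)/(24); at w = 0 this is -257/12.

-257/12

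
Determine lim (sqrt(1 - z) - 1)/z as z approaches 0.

A 0/0 form; rationalise with √(1 - z) + √1. This collapses the numerator to -z, leaving -1/(√(1 - z) + √1) → -1/(2√1) = -1/2.

-1/2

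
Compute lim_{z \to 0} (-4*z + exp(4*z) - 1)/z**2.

8

Direct substitution gives 0/0.
Apply L'Hôpital: lim (4*e^(4*z) - 4)/(2*z), still 0/0.
After 2 applications of L'Hôpital's rule the quotient is (16*e^(4*z))/(2); substituting z = 0 gives 8.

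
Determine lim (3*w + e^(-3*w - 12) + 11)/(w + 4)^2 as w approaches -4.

9/2

Direct substitution gives 0/0.
Apply L'Hôpital: lim (3 - 3*e^(-3*w - 12))/(2*w + 8), still 0/0.
After 2 applications of L'Hôpital's rule the quotient is (9*e^(-3*w - 12))/(2); substituting w = -4 gives 9/2.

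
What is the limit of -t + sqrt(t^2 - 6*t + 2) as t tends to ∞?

-3

An ∞ − ∞ form. Rationalising with the conjugate, the difference becomes (-6t + 2) / (√(t^2 - 6*t + 2) + t).
For large t the denominator behaves like 2·t, so the quotient tends to -6/2 = -3.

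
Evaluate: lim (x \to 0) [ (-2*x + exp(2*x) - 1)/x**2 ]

Direct substitution gives 0/0.
Apply L'Hôpital: lim (2*e^(2*x) - 2)/(2*x), still 0/0.
After 2 applications of L'Hôpital's rule the quotient is (4*e^(2*x))/(2); substituting x = 0 gives 2.

2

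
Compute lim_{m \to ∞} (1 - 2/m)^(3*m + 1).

Let L be the limit and take ln: ln L = lim (3m + 1)·ln(1 - 2/m) = lim (3m + 1)·(-2/m + O(1/m²)) = -6.
Hence L = e^(-6).

e^(-6)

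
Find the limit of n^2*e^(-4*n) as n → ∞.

Write as n^2/e^{4n}, an ∞/∞ form.
Exponential growth dominates any polynomial, so repeated L'Hôpital (or the standard result) gives 0.

0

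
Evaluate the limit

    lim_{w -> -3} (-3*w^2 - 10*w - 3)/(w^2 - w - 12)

Direct substitution gives 0/0, so factor. Both numerator and denominator have (w + 3) as a factor.
After cancelling, the expression reduces to (-3*w - 1)/(w - 4).
Substituting w = -3 gives -8/7.

-8/7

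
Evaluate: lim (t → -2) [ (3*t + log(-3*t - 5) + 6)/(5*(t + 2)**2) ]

Direct substitution gives 0/0.
Apply L'Hôpital: lim (3 - 3/(-3*t - 5))/(10*t + 20), still 0/0.
After 2 applications of L'Hôpital's rule the quotient is (-9/(-3*t - 5)^2)/(10); substituting t = -2 gives -9/10.

-9/10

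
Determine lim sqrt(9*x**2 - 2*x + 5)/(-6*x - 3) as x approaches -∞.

For large |x|, √(9*x^2 - 2*x + 5) ≈ √9·|x| and the denominator ≈ -6x.
Since x → −∞, |x| = −x, giving −√9/(-6) = 1/2.

1/2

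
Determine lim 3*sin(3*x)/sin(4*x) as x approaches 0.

Substitution gives 0/0.
Divide numerator and denominator by x: sin(3x)/x → 3 and sin(4x)/x → 4, so the limit is 3·3/4 = 9/4.

9/4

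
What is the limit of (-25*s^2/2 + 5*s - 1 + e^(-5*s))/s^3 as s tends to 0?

Direct substitution gives 0/0.
Apply L'Hôpital: lim (-25*s + 5 - 5*e^(-5*s))/(3*s^2), still 0/0.
Apply L'Hôpital: lim (-25 + 25*e^(-5*s))/(6*s), still 0/0.
After 3 applications of L'Hôpital's rule the quotient is (-125*e^(-5*s))/(6); substituting s = 0 gives -125/6.

-125/6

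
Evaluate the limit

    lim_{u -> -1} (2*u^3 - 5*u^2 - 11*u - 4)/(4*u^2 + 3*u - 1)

Since u = -1 makes numerator and denominator zero, (u + 1) divides both.
Cancelling it gives (2*u^2 - 7*u - 4)/(4*u - 1); now plug in u = -1 to get -1.

-1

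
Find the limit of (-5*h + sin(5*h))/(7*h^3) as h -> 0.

Direct substitution gives 0/0.
Apply L'Hôpital: lim (5*cos(5*h) - 5)/(21*h^2), still 0/0.
Apply L'Hôpital: lim (-25*sin(5*h))/(42*h), still 0/0.
After 3 applications of L'Hôpital's rule the quotient is (-125*cos(5*h))/(42); substituting h = 0 gives -125/42.

-125/42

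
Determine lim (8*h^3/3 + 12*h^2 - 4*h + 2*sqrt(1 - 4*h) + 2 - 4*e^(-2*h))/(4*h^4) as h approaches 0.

Substitution gives 0/0; apply L'Hôpital's rule 4 times.
After differentiating numerator and denominator 4 times the quotient is (-64*e^(-2*h) - 480/(1 - 4*h)^(7/2))/(96); at h = 0 this is -17/3.

-17/3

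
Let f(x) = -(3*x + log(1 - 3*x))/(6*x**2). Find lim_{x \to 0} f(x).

3/4

Direct substitution gives 0/0.
Apply L'Hôpital: lim (3 - 3/(1 - 3*x))/(-12*x), still 0/0.
After 2 applications of L'Hôpital's rule the quotient is (-9/(1 - 3*x)^2)/(-12); substituting x = 0 gives 3/4.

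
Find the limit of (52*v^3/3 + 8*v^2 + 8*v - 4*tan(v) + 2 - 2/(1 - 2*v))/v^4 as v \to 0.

-32

Substitution gives 0/0 (the numerator vanishes to order 4).
Expand each term to order v^4: the coefficient of v^4 in -2·1/(1 - 2v) is -32 and in -4·tan(v) is 0.
Lower-order terms cancel with the polynomial part, so the numerator is (-32)·v^4 + o(v^4), and the limit is (-32)/(1) = -32.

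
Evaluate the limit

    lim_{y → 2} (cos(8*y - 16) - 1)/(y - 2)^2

-32

Direct substitution gives 0/0.
Apply L'Hôpital: lim (-8*sin(8*y - 16))/(2*y - 4), still 0/0.
After 2 applications of L'Hôpital's rule the quotient is (-64*cos(8*y - 16))/(2); substituting y = 2 gives -32.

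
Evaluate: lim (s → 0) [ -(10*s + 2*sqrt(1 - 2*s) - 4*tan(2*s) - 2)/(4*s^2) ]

1/4

Substitution gives 0/0; apply L'Hôpital's rule 2 times.
After differentiating numerator and denominator 2 times the quotient is (-32*tan(2*s)/cos(2*s)^2 - 2/(1 - 2*s)^(3/2))/(-8); at s = 0 this is 1/4.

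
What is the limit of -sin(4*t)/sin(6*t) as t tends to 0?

Substitution gives 0/0.
Divide numerator and denominator by t: sin(4t)/t → 4 and sin(6t)/t → 6, so the limit is -1·4/6 = -2/3.

-2/3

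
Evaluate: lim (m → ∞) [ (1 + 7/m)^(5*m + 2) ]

e^(35)

The base → 1 and the exponent → ∞: a 1^∞ form.
Take logarithms: (5m + 2)·ln(1 + 7/m). Since ln(1+u) ~ u for small u, this behaves like (5m)·(7/m) → 35.
So the limit is e^(35).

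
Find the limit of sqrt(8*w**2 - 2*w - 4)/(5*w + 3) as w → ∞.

2*√(2)/5

For large |w|, √(8*w^2 - 2*w - 4) ≈ √8·|w| and the denominator ≈ 5w.
Since w → +∞, |w| = w, giving √8/(5) = 2*√(2)/5.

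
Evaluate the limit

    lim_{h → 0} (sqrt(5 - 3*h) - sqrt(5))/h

-3*√(5)/10

Substitution gives 0/0. Multiply numerator and denominator by the conjugate √(5 - 3h) + √5.
The numerator becomes (5 - 3h) − 5 = -3h, so the expression simplifies to -3/(√(5 - 3h) + √5).
Letting h → 0 gives -3/(2√5) = -3*√(5)/10.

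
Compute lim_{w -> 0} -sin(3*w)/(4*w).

Substitution gives 0/0.
Write it as (3/(-4))·sin(3w)/(3w); since sin(u)/u → 1, the limit is -3/4.

-3/4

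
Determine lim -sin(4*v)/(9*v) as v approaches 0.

Substitution gives 0/0.
Write it as (4/(-9))·sin(4v)/(4v); since sin(u)/u → 1, the limit is -4/9.

-4/9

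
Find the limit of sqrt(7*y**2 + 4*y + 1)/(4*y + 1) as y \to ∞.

√(7)/4

For large |y|, √(7*y^2 + 4*y + 1) ≈ √7·|y| and the denominator ≈ 4y.
Since y → +∞, |y| = y, giving √7/(4) = √(7)/4.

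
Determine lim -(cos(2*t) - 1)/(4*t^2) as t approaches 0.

1/2

Direct substitution gives 0/0.
Apply L'Hôpital: lim (-2*sin(2*t))/(-8*t), still 0/0.
After 2 applications of L'Hôpital's rule the quotient is (-4*cos(2*t))/(-8); substituting t = 0 gives 1/2.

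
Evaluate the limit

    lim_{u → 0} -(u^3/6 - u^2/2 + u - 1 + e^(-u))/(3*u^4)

-1/72

Direct substitution gives 0/0.
Apply L'Hôpital: lim (u^2/2 - u + 1 - e^(-u))/(-12*u^3), still 0/0.
Apply L'Hôpital: lim (u - 1 + e^(-u))/(-36*u^2), still 0/0.
Apply L'Hôpital: lim (1 - e^(-u))/(-72*u), still 0/0.
After 4 applications of L'Hôpital's rule the quotient is (e^(-u))/(-72); substituting u = 0 gives -1/72.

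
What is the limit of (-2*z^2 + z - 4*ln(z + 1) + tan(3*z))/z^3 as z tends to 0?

Substitution gives 0/0; apply L'Hôpital's rule 3 times.
After differentiating numerator and denominator 3 times the quotient is (2*(27*(z + 1)^3*(3*tan(3*z)^2 + 1)/cos(3*z)^2 - 4)/(z + 1)^3)/(6); at z = 0 this is 23/3.

23/3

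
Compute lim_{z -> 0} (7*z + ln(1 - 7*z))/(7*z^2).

-7/2

Direct substitution gives 0/0.
Apply L'Hôpital: lim (7 - 7/(1 - 7*z))/(14*z), still 0/0.
After 2 applications of L'Hôpital's rule the quotient is (-49/(1 - 7*z)^2)/(14); substituting z = 0 gives -7/2.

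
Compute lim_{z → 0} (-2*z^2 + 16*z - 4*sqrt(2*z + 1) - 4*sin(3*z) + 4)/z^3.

16

Substitution gives 0/0; apply L'Hôpital's rule 3 times.
After differentiating numerator and denominator 3 times the quotient is (108*cos(3*z) - 12/(2*z + 1)^(5/2))/(6); at z = 0 this is 16.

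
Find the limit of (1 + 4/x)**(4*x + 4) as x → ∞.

e^(16)

Let L be the limit and take ln: ln L = lim (4x + 4)·ln(1 + 4/x) = lim (4x + 4)·(4/x + O(1/x²)) = 16.
Hence L = e^(16).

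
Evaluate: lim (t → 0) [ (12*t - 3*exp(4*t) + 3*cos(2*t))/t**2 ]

-30

Substitution gives 0/0 (the numerator vanishes to order 2).
Expand each term to order t^2: the coefficient of t^2 in -3·e^(4t) is -24 and in 3·cos(2t) is -6.
Lower-order terms cancel with the polynomial part, so the numerator is (-30)·t^2 + o(t^2), and the limit is (-30)/(1) = -30.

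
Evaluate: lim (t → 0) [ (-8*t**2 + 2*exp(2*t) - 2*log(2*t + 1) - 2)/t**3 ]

-8/3

Substitution gives 0/0 (the numerator vanishes to order 3).
Expand each term to order t^3: the coefficient of t^3 in 2·e^(2t) is 8/3 and in -2·ln(1 + 2t) is -16/3.
Lower-order terms cancel with the polynomial part, so the numerator is (-8/3)·t^3 + o(t^3), and the limit is (-8/3)/(1) = -8/3.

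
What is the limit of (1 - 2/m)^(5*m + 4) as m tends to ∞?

e^(-10)

The base → 1 and the exponent → ∞: a 1^∞ form.
Take logarithms: (5m + 4)·ln(1 - 2/m). Since ln(1+u) ~ u for small u, this behaves like (5m)·(-2/m) → -10.
So the limit is e^(-10).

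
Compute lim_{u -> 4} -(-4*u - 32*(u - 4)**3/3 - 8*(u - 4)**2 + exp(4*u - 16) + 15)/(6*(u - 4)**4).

-16/9

Direct substitution gives 0/0.
Apply L'Hôpital: lim (-16*u - 32*(u - 4)^2 + 4*e^(4*u - 16) + 60)/(-24*(u - 4)^3), still 0/0.
Apply L'Hôpital: lim (-64*u + 16*e^(4*u - 16) + 240)/(-72*(u - 4)^2), still 0/0.
Apply L'Hôpital: lim (64*e^(4*u - 16) - 64)/(576 - 144*u), still 0/0.
After 4 applications of L'Hôpital's rule the quotient is (256*e^(4*u - 16))/(-144); substituting u = 4 gives -16/9.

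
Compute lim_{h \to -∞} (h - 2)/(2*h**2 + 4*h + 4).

The denominator has degree 2 and the numerator degree 1. Dividing numerator and denominator by h^2 sends every term to 0 except the leading denominator term, so the limit is 0.

0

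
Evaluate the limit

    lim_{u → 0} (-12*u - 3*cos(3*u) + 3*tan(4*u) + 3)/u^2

Substitution gives 0/0; apply L'Hôpital's rule 2 times.
After differentiating numerator and denominator 2 times the quotient is (96*sin(4*u)/cos(4*u)^3 + 27*cos(3*u))/(2); at u = 0 this is 27/2.

27/2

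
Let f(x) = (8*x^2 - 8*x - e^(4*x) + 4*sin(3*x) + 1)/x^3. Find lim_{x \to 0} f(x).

Substitution gives 0/0; apply L'Hôpital's rule 3 times.
After differentiating numerator and denominator 3 times the quotient is (-64*e^(4*x) - 108*cos(3*x))/(6); at x = 0 this is -86/3.

-86/3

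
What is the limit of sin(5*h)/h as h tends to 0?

5

Substitution gives 0/0.
Write it as (5)·sin(5h)/(5h); since sin(u)/u → 1, the limit is 5.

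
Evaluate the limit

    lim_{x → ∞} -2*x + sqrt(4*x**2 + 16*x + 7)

4

This has the form ∞ − ∞. Multiply and divide by the conjugate √(4*x^2 + 16*x + 7) + 2x.
That gives (16x + 7) / (√(4*x^2 + 16*x + 7) + 2x).
Divide numerator and denominator by x: the limit is 16/(2·2) = 4.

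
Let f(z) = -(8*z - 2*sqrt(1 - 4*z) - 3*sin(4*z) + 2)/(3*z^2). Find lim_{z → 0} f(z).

Substitution gives 0/0; apply L'Hôpital's rule 2 times.
After differentiating numerator and denominator 2 times the quotient is (48*sin(4*z) + 8/(1 - 4*z)^(3/2))/(-6); at z = 0 this is -4/3.

-4/3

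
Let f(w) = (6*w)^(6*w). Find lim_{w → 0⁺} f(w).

1

Base → 0⁺ and exponent → 0⁺: a 0^0 form.
Take logs: 6w·ln(6w). This is 0·(−∞); rewriting as ln(6w)/(1/(6w)) and applying L'Hôpital gives 0.
Hence the limit is e^0 = 1.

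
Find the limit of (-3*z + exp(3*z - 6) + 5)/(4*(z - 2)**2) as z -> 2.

Direct substitution gives 0/0.
Apply L'Hôpital: lim (3*e^(3*z - 6) - 3)/(8*z - 16), still 0/0.
After 2 applications of L'Hôpital's rule the quotient is (9*e^(3*z - 6))/(8); substituting z = 2 gives 9/8.

9/8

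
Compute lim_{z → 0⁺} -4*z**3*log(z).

0

This is a 0·(−∞) form. Rewrite as -4·ln(z) / z^(−3) and apply L'Hôpital:
the derivative quotient is -4·(1/z) / (−3·z^(−4)) = (4/3)·z^3 → 0.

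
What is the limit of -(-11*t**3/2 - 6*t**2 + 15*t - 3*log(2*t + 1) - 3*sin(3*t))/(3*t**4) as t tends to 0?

Substitution gives 0/0 (the numerator vanishes to order 4).
Expand each term to order t^4: the coefficient of t^4 in -3·ln(1 + 2t) is 12 and in -3·sin(3t) is 0.
Lower-order terms cancel with the polynomial part, so the numerator is (12)·t^4 + o(t^4), and the limit is (12)/(-3) = -4.

-4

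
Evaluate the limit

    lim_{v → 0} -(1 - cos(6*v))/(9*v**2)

-2

Substitution gives 0/0.
Use (1 − cos u)/u² → 1/2 with u = 6v: the limit is 6²/(2·(-9)) = -2.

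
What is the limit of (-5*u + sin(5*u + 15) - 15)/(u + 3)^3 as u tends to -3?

-125/6

Direct substitution gives 0/0.
Apply L'Hôpital: lim (5*cos(5*u + 15) - 5)/(3*(u + 3)^2), still 0/0.
Apply L'Hôpital: lim (-25*sin(5*u + 15))/(6*u + 18), still 0/0.
After 3 applications of L'Hôpital's rule the quotient is (-125*cos(5*u + 15))/(6); substituting u = -3 gives -125/6.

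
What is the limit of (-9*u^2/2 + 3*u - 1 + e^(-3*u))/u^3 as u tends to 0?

-9/2

Direct substitution gives 0/0.
Apply L'Hôpital: lim (-9*u + 3 - 3*e^(-3*u))/(3*u^2), still 0/0.
Apply L'Hôpital: lim (-9 + 9*e^(-3*u))/(6*u), still 0/0.
After 3 applications of L'Hôpital's rule the quotient is (-27*e^(-3*u))/(6); substituting u = 0 gives -9/2.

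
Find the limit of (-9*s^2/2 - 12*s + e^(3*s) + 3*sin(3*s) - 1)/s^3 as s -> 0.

Substitution gives 0/0 (the numerator vanishes to order 3).
Expand each term to order s^3: the coefficient of s^3 in e^(3s) is 9/2 and in 3·sin(3s) is -27/2.
Lower-order terms cancel with the polynomial part, so the numerator is (-9)·s^3 + o(s^3), and the limit is (-9)/(1) = -9.

-9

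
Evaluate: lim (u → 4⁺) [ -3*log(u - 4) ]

∞

As u → 4⁺, u - 4 → 0⁺ and ln(u - 4) → −∞.
Multiplying by -3 gives ∞.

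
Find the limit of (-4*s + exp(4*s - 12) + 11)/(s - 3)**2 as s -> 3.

Direct substitution gives 0/0.
Apply L'Hôpital: lim (4*e^(4*s - 12) - 4)/(2*s - 6), still 0/0.
After 2 applications of L'Hôpital's rule the quotient is (16*e^(4*s - 12))/(2); substituting s = 3 gives 8.

8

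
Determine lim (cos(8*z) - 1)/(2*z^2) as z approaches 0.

Direct substitution gives 0/0.
Apply L'Hôpital: lim (-8*sin(8*z))/(4*z), still 0/0.
After 2 applications of L'Hôpital's rule the quotient is (-64*cos(8*z))/(4); substituting z = 0 gives -16.

-16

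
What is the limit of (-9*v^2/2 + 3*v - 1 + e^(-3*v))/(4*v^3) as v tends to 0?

Direct substitution gives 0/0.
Apply L'Hôpital: lim (-9*v + 3 - 3*e^(-3*v))/(12*v^2), still 0/0.
Apply L'Hôpital: lim (-9 + 9*e^(-3*v))/(24*v), still 0/0.
After 3 applications of L'Hôpital's rule the quotient is (-27*e^(-3*v))/(24); substituting v = 0 gives -9/8.

-9/8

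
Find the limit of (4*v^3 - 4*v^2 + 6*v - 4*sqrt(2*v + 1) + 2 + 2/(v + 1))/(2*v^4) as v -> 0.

9/4

Substitution gives 0/0 (the numerator vanishes to order 4).
Expand each term to order v^4: the coefficient of v^4 in 2·1/(1 + v) is 2 and in -4·√(1 + 2v) is 5/2.
Lower-order terms cancel with the polynomial part, so the numerator is (9/2)·v^4 + o(v^4), and the limit is (9/2)/(2) = 9/4.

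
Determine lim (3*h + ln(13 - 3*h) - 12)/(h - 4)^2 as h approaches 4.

Direct substitution gives 0/0.
Apply L'Hôpital: lim (3 - 3/(13 - 3*h))/(2*h - 8), still 0/0.
After 2 applications of L'Hôpital's rule the quotient is (-9/(13 - 3*h)^2)/(2); substituting h = 4 gives -9/2.

-9/2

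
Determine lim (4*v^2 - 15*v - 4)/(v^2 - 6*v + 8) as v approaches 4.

17/2

Since v = 4 makes numerator and denominator zero, (v - 4) divides both.
Cancelling it gives (4*v + 1)/(v - 2); now plug in v = 4 to get 17/2.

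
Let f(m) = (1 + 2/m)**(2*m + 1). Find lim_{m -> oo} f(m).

e^(4)

Let L be the limit and take ln: ln L = lim (2m + 1)·ln(1 + 2/m) = lim (2m + 1)·(2/m + O(1/m²)) = 4.
Hence L = e^(4).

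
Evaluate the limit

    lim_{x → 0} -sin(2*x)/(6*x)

-1/3

Substitution gives 0/0.
Write it as (2/(-6))·sin(2x)/(2x); since sin(u)/u → 1, the limit is -1/3.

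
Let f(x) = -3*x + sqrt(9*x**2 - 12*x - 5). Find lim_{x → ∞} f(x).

-2

An ∞ − ∞ form. Rationalising with the conjugate, the difference becomes (-12x - 5) / (√(9*x^2 - 12*x - 5) + 3x).
For large x the denominator behaves like 2·3x, so the quotient tends to -12/6 = -2.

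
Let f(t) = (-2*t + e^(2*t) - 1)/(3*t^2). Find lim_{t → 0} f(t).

Direct substitution gives 0/0.
Apply L'Hôpital: lim (2*e^(2*t) - 2)/(6*t), still 0/0.
After 2 applications of L'Hôpital's rule the quotient is (4*e^(2*t))/(6); substituting t = 0 gives 2/3.

2/3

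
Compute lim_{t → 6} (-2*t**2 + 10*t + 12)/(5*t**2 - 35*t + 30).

At t = 6 both the top and bottom vanish — a removable singularity. Factoring out (t - 6) from each leaves (-2*t - 2)/(5*t - 5), which at t = 6 equals -14/25.

-14/25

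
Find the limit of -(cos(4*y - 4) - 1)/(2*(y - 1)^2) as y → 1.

Direct substitution gives 0/0.
Apply L'Hôpital: lim (-4*sin(4*y - 4))/(4 - 4*y), still 0/0.
After 2 applications of L'Hôpital's rule the quotient is (-16*cos(4*y - 4))/(-4); substituting y = 1 gives 4.

4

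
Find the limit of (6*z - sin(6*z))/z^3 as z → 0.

Direct substitution gives 0/0.
Apply L'Hôpital: lim (6 - 6*cos(6*z))/(3*z^2), still 0/0.
Apply L'Hôpital: lim (36*sin(6*z))/(6*z), still 0/0.
After 3 applications of L'Hôpital's rule the quotient is (216*cos(6*z))/(6); substituting z = 0 gives 36.

36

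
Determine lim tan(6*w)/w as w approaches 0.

6

Substitution gives 0/0.
Since tan(u)/u → 1 as u → 0, tan(6w)/(6w) → 1 and the limit is 6.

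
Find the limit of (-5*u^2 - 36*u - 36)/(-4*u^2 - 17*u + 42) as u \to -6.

Direct substitution gives 0/0, so factor. Both numerator and denominator have (u + 6) as a factor.
After cancelling, the expression reduces to (-5*u - 6)/(7 - 4*u).
Substituting u = -6 gives 24/31.

24/31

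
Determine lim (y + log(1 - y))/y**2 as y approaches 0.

-1/2

Direct substitution gives 0/0.
Apply L'Hôpital: lim (1 - 1/(1 - y))/(2*y), still 0/0.
After 2 applications of L'Hôpital's rule the quotient is (-1/(1 - y)^2)/(2); substituting y = 0 gives -1/2.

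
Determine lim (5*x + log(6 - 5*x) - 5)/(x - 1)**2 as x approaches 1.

Direct substitution gives 0/0.
Apply L'Hôpital: lim (5 - 5/(6 - 5*x))/(2*x - 2), still 0/0.
After 2 applications of L'Hôpital's rule the quotient is (-25/(6 - 5*x)^2)/(2); substituting x = 1 gives -25/2.

-25/2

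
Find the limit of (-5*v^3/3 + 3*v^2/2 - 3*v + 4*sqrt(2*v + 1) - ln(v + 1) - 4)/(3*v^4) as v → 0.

Substitution gives 0/0; apply L'Hôpital's rule 4 times.
After differentiating numerator and denominator 4 times the quotient is (-60/(2*v + 1)^(7/2) + 6/(v + 1)^4)/(72); at v = 0 this is -3/4.

-3/4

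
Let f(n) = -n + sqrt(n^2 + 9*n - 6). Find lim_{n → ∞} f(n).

9/2

An ∞ − ∞ form. Rationalising with the conjugate, the difference becomes (9n - 6) / (√(n^2 + 9*n - 6) + n).
For large n the denominator behaves like 2·n, so the quotient tends to 9/2 = 9/2.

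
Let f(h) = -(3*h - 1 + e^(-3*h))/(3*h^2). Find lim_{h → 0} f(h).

-3/2

Direct substitution gives 0/0.
Apply L'Hôpital: lim (3 - 3*e^(-3*h))/(-6*h), still 0/0.
After 2 applications of L'Hôpital's rule the quotient is (9*e^(-3*h))/(-6); substituting h = 0 gives -3/2.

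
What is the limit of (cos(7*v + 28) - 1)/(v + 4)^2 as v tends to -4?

-49/2

Direct substitution gives 0/0.
Apply L'Hôpital: lim (-7*sin(7*v + 28))/(2*v + 8), still 0/0.
After 2 applications of L'Hôpital's rule the quotient is (-49*cos(7*v + 28))/(2); substituting v = -4 gives -49/2.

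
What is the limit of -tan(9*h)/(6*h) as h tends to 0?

Substitution gives 0/0.
Since tan(u)/u → 1 as u → 0, tan(9h)/(9h) → 1 and the limit is 9/(-6) = -3/2.

-3/2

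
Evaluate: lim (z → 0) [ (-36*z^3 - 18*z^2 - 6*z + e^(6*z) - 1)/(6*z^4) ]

Direct substitution gives 0/0.
Apply L'Hôpital: lim (-108*z^2 - 36*z + 6*e^(6*z) - 6)/(24*z^3), still 0/0.
Apply L'Hôpital: lim (-216*z + 36*e^(6*z) - 36)/(72*z^2), still 0/0.
Apply L'Hôpital: lim (216*e^(6*z) - 216)/(144*z), still 0/0.
After 4 applications of L'Hôpital's rule the quotient is (1296*e^(6*z))/(144); substituting z = 0 gives 9.

9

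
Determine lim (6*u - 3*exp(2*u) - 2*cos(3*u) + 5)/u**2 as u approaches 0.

3

Substitution gives 0/0; apply L'Hôpital's rule 2 times.
After differentiating numerator and denominator 2 times the quotient is (-12*e^(2*u) + 18*cos(3*u))/(2); at u = 0 this is 3.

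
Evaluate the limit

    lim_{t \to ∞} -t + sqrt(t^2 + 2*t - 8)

1

An ∞ − ∞ form. Rationalising with the conjugate, the difference becomes (2t - 8) / (√(t^2 + 2*t - 8) + t).
For large t the denominator behaves like 2·t, so the quotient tends to 2/2 = 1.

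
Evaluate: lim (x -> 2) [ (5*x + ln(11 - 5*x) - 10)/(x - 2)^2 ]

-25/2

Direct substitution gives 0/0.
Apply L'Hôpital: lim (5 - 5/(11 - 5*x))/(2*x - 4), still 0/0.
After 2 applications of L'Hôpital's rule the quotient is (-25/(11 - 5*x)^2)/(2); substituting x = 2 gives -25/2.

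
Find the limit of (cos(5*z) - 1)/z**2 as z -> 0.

-25/2

Direct substitution gives 0/0.
Apply L'Hôpital: lim (-5*sin(5*z))/(2*z), still 0/0.
After 2 applications of L'Hôpital's rule the quotient is (-25*cos(5*z))/(2); substituting z = 0 gives -25/2.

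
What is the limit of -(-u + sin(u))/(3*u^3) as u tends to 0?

Direct substitution gives 0/0.
Apply L'Hôpital: lim (cos(u) - 1)/(-9*u^2), still 0/0.
Apply L'Hôpital: lim (-sin(u))/(-18*u), still 0/0.
After 3 applications of L'Hôpital's rule the quotient is (-cos(u))/(-18); substituting u = 0 gives 1/18.

1/18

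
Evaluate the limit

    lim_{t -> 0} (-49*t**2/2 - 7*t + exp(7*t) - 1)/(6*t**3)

343/36

Direct substitution gives 0/0.
Apply L'Hôpital: lim (-49*t + 7*e^(7*t) - 7)/(18*t^2), still 0/0.
Apply L'Hôpital: lim (49*e^(7*t) - 49)/(36*t), still 0/0.
After 3 applications of L'Hôpital's rule the quotient is (343*e^(7*t))/(36); substituting t = 0 gives 343/36.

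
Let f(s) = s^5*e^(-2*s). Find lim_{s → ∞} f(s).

0

Write as s^5/e^{2s}, an ∞/∞ form.
Exponential growth dominates any polynomial, so repeated L'Hôpital (or the standard result) gives 0.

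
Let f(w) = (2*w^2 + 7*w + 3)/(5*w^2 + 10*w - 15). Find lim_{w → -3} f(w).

1/4

At w = -3 both the top and bottom vanish — a removable singularity. Factoring out (w + 3) from each leaves (2*w + 1)/(5*w - 5), which at w = -3 equals 1/4.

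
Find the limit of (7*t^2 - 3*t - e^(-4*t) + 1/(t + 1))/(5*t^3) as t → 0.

Substitution gives 0/0 (the numerator vanishes to order 3).
Expand each term to order t^3: the coefficient of t^3 in −e^(-4t) is 32/3 and in 1/(1 + t) is -1.
Lower-order terms cancel with the polynomial part, so the numerator is (29/3)·t^3 + o(t^3), and the limit is (29/3)/(5) = 29/15.

29/15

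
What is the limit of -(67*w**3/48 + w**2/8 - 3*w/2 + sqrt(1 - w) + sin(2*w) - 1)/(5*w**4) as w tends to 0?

Substitution gives 0/0 (the numerator vanishes to order 4).
Expand each term to order w^4: the coefficient of w^4 in √(1 - w) is -5/128 and in sin(2w) is 0.
Lower-order terms cancel with the polynomial part, so the numerator is (-5/128)·w^4 + o(w^4), and the limit is (-5/128)/(-5) = 1/128.

1/128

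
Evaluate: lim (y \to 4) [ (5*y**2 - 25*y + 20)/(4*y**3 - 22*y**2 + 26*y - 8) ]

5/14

Since y = 4 makes numerator and denominator zero, (y - 4) divides both.
Cancelling it gives (5*y - 5)/(4*y^2 - 6*y + 2); now plug in y = 4 to get 5/14.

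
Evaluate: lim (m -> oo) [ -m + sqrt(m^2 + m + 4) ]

1/2

An ∞ − ∞ form. Rationalising with the conjugate, the difference becomes (m + 4) / (√(m^2 + m + 4) + m).
For large m the denominator behaves like 2·m, so the quotient tends to 1/2 = 1/2.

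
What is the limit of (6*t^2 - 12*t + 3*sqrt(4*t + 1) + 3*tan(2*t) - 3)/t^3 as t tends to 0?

20

Substitution gives 0/0 (the numerator vanishes to order 3).
Expand each term to order t^3: the coefficient of t^3 in 3·√(1 + 4t) is 12 and in 3·tan(2t) is 8.
Lower-order terms cancel with the polynomial part, so the numerator is (20)·t^3 + o(t^3), and the limit is (20)/(1) = 20.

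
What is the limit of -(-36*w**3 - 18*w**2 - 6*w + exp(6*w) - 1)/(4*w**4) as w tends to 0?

Direct substitution gives 0/0.
Apply L'Hôpital: lim (-108*w^2 - 36*w + 6*e^(6*w) - 6)/(-16*w^3), still 0/0.
Apply L'Hôpital: lim (-216*w + 36*e^(6*w) - 36)/(-48*w^2), still 0/0.
Apply L'Hôpital: lim (216*e^(6*w) - 216)/(-96*w), still 0/0.
After 4 applications of L'Hôpital's rule the quotient is (1296*e^(6*w))/(-96); substituting w = 0 gives -27/2.

-27/2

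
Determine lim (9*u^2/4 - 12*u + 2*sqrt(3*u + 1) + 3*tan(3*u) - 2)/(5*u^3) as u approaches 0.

243/40

Substitution gives 0/0; apply L'Hôpital's rule 3 times.
After differentiating numerator and denominator 3 times the quotient is (486*tan(3*u)^2/cos(3*u)^2 + 162/cos(3*u)^2 + 81/(4*(3*u + 1)^(5/2)))/(30); at u = 0 this is 243/40.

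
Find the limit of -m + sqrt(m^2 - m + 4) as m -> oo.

-1/2

An ∞ − ∞ form. Rationalising with the conjugate, the difference becomes (-m + 4) / (√(m^2 - m + 4) + m).
For large m the denominator behaves like 2·m, so the quotient tends to -1/2 = -1/2.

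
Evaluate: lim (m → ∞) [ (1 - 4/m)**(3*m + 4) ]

The base → 1 and the exponent → ∞: a 1^∞ form.
Take logarithms: (3m + 4)·ln(1 - 4/m). Since ln(1+u) ~ u for small u, this behaves like (3m)·(-4/m) → -12.
So the limit is e^(-12).

e^(-12)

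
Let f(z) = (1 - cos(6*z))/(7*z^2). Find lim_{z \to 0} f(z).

Substitution gives 0/0.
Use (1 − cos u)/u² → 1/2 with u = 6z: the limit is 6²/(2·7) = 18/7.

18/7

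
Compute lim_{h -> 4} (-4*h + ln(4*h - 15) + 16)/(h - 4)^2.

Direct substitution gives 0/0.
Apply L'Hôpital: lim (-4 + 4/(4*h - 15))/(2*h - 8), still 0/0.
After 2 applications of L'Hôpital's rule the quotient is (-16/(4*h - 15)^2)/(2); substituting h = 4 gives -8.

-8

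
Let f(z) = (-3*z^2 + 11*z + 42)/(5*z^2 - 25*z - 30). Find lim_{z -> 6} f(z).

Direct substitution gives 0/0, so factor. Both numerator and denominator have (z - 6) as a factor.
After cancelling, the expression reduces to (-3*z - 7)/(5*z + 5).
Substituting z = 6 gives -5/7.

-5/7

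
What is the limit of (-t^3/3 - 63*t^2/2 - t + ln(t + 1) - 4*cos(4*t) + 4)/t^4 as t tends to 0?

-515/12

Substitution gives 0/0; apply L'Hôpital's rule 4 times.
After differentiating numerator and denominator 4 times the quotient is (-1024*cos(4*t) - 6/(t + 1)^4)/(24); at t = 0 this is -515/12.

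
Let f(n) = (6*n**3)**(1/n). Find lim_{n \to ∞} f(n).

Base → ∞ and exponent → 0: an ∞^0 form.
Take logs: (1/n)·ln(6·n^3) = (ln 6 + 3·ln n)/n → 0.
So the limit is e^0 = 1.

1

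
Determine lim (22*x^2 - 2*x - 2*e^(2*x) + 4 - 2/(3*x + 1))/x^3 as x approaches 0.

154/3

Substitution gives 0/0; apply L'Hôpital's rule 3 times.
After differentiating numerator and denominator 3 times the quotient is (-16*e^(2*x) + 324/(3*x + 1)^4)/(6); at x = 0 this is 154/3.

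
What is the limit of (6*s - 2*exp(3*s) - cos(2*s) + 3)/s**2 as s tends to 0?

-7

Substitution gives 0/0; apply L'Hôpital's rule 2 times.
After differentiating numerator and denominator 2 times the quotient is (-18*e^(3*s) + 4*cos(2*s))/(2); at s = 0 this is -7.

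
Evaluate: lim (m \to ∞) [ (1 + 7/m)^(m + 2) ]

e^(7)

The base → 1 and the exponent → ∞: a 1^∞ form.
Take logarithms: (m + 2)·ln(1 + 7/m). Since ln(1+u) ~ u for small u, this behaves like (m)·(7/m) → 7.
So the limit is e^(7).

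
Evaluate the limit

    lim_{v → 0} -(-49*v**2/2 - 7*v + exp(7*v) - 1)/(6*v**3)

Direct substitution gives 0/0.
Apply L'Hôpital: lim (-49*v + 7*e^(7*v) - 7)/(-18*v^2), still 0/0.
Apply L'Hôpital: lim (49*e^(7*v) - 49)/(-36*v), still 0/0.
After 3 applications of L'Hôpital's rule the quotient is (343*e^(7*v))/(-36); substituting v = 0 gives -343/36.

-343/36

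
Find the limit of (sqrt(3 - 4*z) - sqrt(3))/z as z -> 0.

A 0/0 form; rationalise with √(3 - 4z) + √3. This collapses the numerator to -4z, leaving -4/(√(3 - 4z) + √3) → -4/(2√3) = -2*√(3)/3.

-2*√(3)/3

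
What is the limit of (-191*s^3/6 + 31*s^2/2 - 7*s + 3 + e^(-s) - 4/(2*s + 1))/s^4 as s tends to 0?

Substitution gives 0/0; apply L'Hôpital's rule 4 times.
After differentiating numerator and denominator 4 times the quotient is (e^(-s) - 1536/(2*s + 1)^5)/(24); at s = 0 this is -1535/24.

-1535/24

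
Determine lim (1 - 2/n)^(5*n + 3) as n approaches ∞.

e^(-10)

The base → 1 and the exponent → ∞: a 1^∞ form.
Take logarithms: (5n + 3)·ln(1 - 2/n). Since ln(1+u) ~ u for small u, this behaves like (5n)·(-2/n) → -10.
So the limit is e^(-10).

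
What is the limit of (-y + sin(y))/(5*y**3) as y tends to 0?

Direct substitution gives 0/0.
Apply L'Hôpital: lim (cos(y) - 1)/(15*y^2), still 0/0.
Apply L'Hôpital: lim (-sin(y))/(30*y), still 0/0.
After 3 applications of L'Hôpital's rule the quotient is (-cos(y))/(30); substituting y = 0 gives -1/30.

-1/30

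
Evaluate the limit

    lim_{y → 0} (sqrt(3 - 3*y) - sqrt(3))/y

-√(3)/2

Substitution gives 0/0. Multiply numerator and denominator by the conjugate √(3 - 3y) + √3.
The numerator becomes (3 - 3y) − 3 = -3y, so the expression simplifies to -3/(√(3 - 3y) + √3).
Letting y → 0 gives -3/(2√3) = -√(3)/2.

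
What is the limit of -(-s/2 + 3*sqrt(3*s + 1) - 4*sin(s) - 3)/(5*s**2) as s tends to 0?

27/40

Substitution gives 0/0; apply L'Hôpital's rule 2 times.
After differentiating numerator and denominator 2 times the quotient is (4*sin(s) - 27/(4*(3*s + 1)^(3/2)))/(-10); at s = 0 this is 27/40.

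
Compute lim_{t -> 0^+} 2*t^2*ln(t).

0

This is a 0·(−∞) form. Rewrite as 2·ln(t) / t^(−2) and apply L'Hôpital:
the derivative quotient is 2·(1/t) / (−2·t^(−3)) = (-2/2)·t^2 → 0.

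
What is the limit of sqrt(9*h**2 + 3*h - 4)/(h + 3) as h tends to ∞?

For large |h|, √(9*h^2 + 3*h - 4) ≈ √9·|h| and the denominator ≈ h.
Since h → +∞, |h| = h, giving √9/(1) = 3.

3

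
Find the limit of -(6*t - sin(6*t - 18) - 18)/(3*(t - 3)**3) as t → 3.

Direct substitution gives 0/0.
Apply L'Hôpital: lim (6 - 6*cos(6*t - 18))/(-9*(t - 3)^2), still 0/0.
Apply L'Hôpital: lim (36*sin(6*t - 18))/(54 - 18*t), still 0/0.
After 3 applications of L'Hôpital's rule the quotient is (216*cos(6*t - 18))/(-18); substituting t = 3 gives -12.

-12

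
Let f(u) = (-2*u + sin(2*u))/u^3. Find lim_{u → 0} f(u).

Direct substitution gives 0/0.
Apply L'Hôpital: lim (2*cos(2*u) - 2)/(3*u^2), still 0/0.
Apply L'Hôpital: lim (-4*sin(2*u))/(6*u), still 0/0.
After 3 applications of L'Hôpital's rule the quotient is (-8*cos(2*u))/(6); substituting u = 0 gives -4/3.

-4/3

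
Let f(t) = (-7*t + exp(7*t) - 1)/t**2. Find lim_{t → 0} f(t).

49/2

Direct substitution gives 0/0.
Apply L'Hôpital: lim (7*e^(7*t) - 7)/(2*t), still 0/0.
After 2 applications of L'Hôpital's rule the quotient is (49*e^(7*t))/(2); substituting t = 0 gives 49/2.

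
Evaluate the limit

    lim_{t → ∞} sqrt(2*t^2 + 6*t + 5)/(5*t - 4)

√(2)/5

For large |t|, √(2*t^2 + 6*t + 5) ≈ √2·|t| and the denominator ≈ 5t.
Since t → +∞, |t| = t, giving √2/(5) = √(2)/5.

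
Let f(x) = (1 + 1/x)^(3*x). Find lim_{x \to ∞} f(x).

e^(3)

Let L be the limit and take ln: ln L = lim (3x)·ln(1 + 1/x) = lim (3x)·(1/x + O(1/x²)) = 3.
Hence L = e^(3).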